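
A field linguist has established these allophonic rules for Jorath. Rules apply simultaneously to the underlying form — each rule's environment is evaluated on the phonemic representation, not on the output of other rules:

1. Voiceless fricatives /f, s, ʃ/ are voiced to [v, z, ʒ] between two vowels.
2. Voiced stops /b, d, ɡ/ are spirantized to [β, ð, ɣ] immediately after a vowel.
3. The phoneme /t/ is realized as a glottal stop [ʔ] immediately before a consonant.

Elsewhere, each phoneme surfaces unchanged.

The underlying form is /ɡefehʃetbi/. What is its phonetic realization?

/ɡ/ (word-initial) fails the environment for rule 2, so it stays [ɡ].
/e/ (between /ɡ/ and /f/) is unaffected → [e].
/f/ (between /e/ and /e/): between two vowels, so rule 1 applies → [v].
/e/ (between /f/ and /h/): no rule targets it → [e].
/h/ stays [h].
/ʃ/ — between /h/ and /e/; rule 1 does not apply here → [ʃ].
/e/ — not in any rule's target class → [e].
/t/ (between /e/ and /b/): immediately before a consonant, so rule 3 applies → [ʔ].
/b/ (between /t/ and /i/) is in the target of rule 2 but the environment (immediately after a vowel) is not met → [b].
/i/ (word-final): no rule targets it → [i].

[ɡevehʃeʔbi]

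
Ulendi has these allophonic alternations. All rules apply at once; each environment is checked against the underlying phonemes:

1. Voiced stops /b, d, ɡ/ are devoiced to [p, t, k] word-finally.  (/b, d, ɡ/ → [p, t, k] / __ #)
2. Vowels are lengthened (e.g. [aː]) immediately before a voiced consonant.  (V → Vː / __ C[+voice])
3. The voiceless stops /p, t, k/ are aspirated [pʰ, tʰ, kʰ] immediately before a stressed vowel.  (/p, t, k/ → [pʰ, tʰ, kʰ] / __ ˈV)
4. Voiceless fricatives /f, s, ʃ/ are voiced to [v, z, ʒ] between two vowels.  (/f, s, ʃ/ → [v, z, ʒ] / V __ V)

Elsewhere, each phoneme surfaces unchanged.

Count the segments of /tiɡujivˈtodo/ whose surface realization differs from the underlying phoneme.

5

Segments that undergo a rule: /i/ → [iː] (rule 2); /u/ → [uː] (rule 2); /i/ → [iː] (rule 2); /t/ → [tʰ] (rule 3); /o/ → [oː] (rule 2).
All other segments surface unchanged.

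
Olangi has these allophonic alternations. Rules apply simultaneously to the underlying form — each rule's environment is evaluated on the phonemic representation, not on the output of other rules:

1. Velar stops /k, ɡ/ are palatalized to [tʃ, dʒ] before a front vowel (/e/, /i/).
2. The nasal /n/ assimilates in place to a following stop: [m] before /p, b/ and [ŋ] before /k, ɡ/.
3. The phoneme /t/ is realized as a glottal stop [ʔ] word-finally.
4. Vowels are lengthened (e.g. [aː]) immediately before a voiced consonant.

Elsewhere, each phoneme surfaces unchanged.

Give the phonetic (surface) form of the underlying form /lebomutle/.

[leːboːmutle]

/l/ — not in any rule's target class → [l].
/e/ (between /l/ and /b/): before a voiced consonant, so rule 4 applies → [eː].
/b/ (between /e/ and /o/): no rule targets it → [b].
/o/ (between /b/ and /m/) occurs before a voiced consonant → [oː] by rule 4.
/m/ stays [m].
/u/ (between /m/ and /t/) fails the environment for rule 4, so it stays [u].
/t/ (between /u/ and /l/): rule 3 targets it, but not word-finally → unchanged [t].
/l/ stays [l].
/e/ (word-final) is in the target of rule 4 but the environment (before a voiced consonant) is not met → [e].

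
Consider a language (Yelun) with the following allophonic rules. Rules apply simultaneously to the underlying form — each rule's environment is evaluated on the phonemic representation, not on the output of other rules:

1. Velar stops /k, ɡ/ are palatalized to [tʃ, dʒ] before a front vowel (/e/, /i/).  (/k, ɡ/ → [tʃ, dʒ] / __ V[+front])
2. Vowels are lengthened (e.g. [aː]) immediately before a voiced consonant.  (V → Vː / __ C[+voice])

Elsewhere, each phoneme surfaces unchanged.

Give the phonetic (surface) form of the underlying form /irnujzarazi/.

/i/ (word-initial): before a voiced consonant, so rule 2 applies → [iː].
/r/ — not in any rule's target class → [r].
/n/ — not in any rule's target class → [n].
/u/ (between /n/ and /j/) occurs before a voiced consonant → [uː] by rule 2.
/j/ — not in any rule's target class → [j].
/z/ stays [z].
/a/ — between /z/ and /r/, before a voiced consonant — surfaces as [aː] (rule 2).
/r/ (between /a/ and /a/): no rule targets it → [r].
/a/ meets the environment for rule 2 (before a voiced consonant) → [aː].
/z/ (between /a/ and /i/) is unaffected → [z].
/i/ — word-final; rule 2 does not apply here → [i].

[iːrnuːjzaːraːzi]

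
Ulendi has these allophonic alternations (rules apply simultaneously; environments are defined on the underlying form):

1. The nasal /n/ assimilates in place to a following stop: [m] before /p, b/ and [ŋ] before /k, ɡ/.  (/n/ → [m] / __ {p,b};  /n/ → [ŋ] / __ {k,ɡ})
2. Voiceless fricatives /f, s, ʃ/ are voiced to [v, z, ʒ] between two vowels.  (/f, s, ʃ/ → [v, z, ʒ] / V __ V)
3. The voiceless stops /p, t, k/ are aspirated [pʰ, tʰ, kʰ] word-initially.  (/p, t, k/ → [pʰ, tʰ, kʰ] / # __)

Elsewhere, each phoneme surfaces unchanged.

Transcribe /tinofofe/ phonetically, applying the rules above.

/t/ — word-initial, word-initially — surfaces as [tʰ] (rule 3).
/i/ (between /t/ and /n/) is unaffected → [i].
/n/ — between /i/ and /o/; rule 1 does not apply here → [n].
/o/ — not in any rule's target class → [o].
Rule 2 applies to /f/ (between /o/ and /o/: between two vowels) → [v].
/o/ (between /f/ and /f/): no rule targets it → [o].
Rule 2 applies to /f/ (between /o/ and /e/: between two vowels) → [v].
/e/ (word-final): no rule targets it → [e].

[tʰinovove]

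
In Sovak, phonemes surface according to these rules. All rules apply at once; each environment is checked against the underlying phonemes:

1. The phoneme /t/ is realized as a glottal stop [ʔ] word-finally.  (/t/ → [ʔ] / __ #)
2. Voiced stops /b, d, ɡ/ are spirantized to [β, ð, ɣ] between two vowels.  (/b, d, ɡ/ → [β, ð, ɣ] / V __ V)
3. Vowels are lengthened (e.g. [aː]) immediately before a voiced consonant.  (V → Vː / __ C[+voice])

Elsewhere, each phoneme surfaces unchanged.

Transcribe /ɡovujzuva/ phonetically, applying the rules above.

[ɡoːvuːjzuːva]

/ɡ/ (word-initial) is in the target of rule 2 but the environment (between two vowels) is not met → [ɡ].
Rule 3 applies to /o/ (between /ɡ/ and /v/: before a voiced consonant) → [oː].
/v/ — not in any rule's target class → [v].
Rule 3 applies to /u/ (between /v/ and /j/: before a voiced consonant) → [uː].
/j/ (between /u/ and /z/) is unaffected → [j].
/z/ (between /j/ and /u/): no rule targets it → [z].
/u/ (between /z/ and /v/) occurs before a voiced consonant → [uː] by rule 3.
/v/ — not in any rule's target class → [v].
/a/ — word-final; rule 3 does not apply here → [a].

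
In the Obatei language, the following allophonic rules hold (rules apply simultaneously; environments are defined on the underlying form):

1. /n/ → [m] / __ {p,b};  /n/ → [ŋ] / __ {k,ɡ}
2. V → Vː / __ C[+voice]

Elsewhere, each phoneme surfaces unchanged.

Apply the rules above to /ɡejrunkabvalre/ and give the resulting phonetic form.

[ɡeːjruːŋkaːbvaːlre]

/ɡ/ stays [ɡ].
/e/ (between /ɡ/ and /j/): before a voiced consonant, so rule 2 applies → [eː].
/j/ stays [j].
/r/ (between /j/ and /u/) is unaffected → [r].
/u/ (between /r/ and /n/) occurs before a voiced consonant → [uː] by rule 2.
/n/ (between /u/ and /k/): before a labial or velar stop, so rule 1 applies → [ŋ].
/k/ (between /n/ and /a/) is unaffected → [k].
/a/ meets the environment for rule 2 (before a voiced consonant) → [aː].
/b/ stays [b].
/v/ (between /b/ and /a/): no rule targets it → [v].
Rule 2 applies to /a/ (between /v/ and /l/: before a voiced consonant) → [aː].
/l/ (between /a/ and /r/) is unaffected → [l].
/r/ stays [r].
/e/ — word-final; rule 2 does not apply here → [e].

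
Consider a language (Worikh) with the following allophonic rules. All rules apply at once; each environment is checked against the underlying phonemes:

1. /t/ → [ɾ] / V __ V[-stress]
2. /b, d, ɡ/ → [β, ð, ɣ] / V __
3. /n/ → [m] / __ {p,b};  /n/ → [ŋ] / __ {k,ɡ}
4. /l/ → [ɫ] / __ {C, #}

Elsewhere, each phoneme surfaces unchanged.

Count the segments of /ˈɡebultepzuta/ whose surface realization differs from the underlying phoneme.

Segments that undergo a rule: /b/ → [β] (rule 2); /l/ → [ɫ] (rule 4); /t/ → [ɾ] (rule 1).
All other segments surface unchanged.

3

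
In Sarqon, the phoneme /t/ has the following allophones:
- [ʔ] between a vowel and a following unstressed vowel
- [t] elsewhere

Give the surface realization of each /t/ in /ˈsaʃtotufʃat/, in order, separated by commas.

[t], [ʔ], [t]

Occurrence 1 (position 4): no conditioning environment matches → elsewhere allophone [t].
Occurrence 2 (position 6): between a vowel and a following unstressed vowel → [ʔ].
Occurrence 3 (position 11): no conditioning environment matches → elsewhere allophone [t].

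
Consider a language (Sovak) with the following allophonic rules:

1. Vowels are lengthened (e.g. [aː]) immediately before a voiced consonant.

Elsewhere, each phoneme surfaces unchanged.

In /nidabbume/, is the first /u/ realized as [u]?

No

/u/ (between /b/ and /m/) occurs before a voiced consonant → [uː] by rule 1.
The actual realization is [uː], not [u].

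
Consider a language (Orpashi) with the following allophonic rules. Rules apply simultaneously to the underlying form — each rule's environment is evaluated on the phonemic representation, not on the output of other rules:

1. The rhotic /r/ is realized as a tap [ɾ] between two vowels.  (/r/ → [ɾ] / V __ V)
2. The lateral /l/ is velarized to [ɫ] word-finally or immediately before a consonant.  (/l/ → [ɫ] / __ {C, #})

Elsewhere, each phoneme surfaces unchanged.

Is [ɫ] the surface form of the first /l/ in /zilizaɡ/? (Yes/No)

No

/l/ — between /i/ and /i/; rule 2 does not apply here → [l].
The actual realization is [l], not [ɫ].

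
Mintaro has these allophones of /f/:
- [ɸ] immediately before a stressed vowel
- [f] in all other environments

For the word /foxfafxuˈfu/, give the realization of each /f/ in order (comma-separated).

[f], [f], [f], [ɸ]

Occurrence 1 (position 1): no conditioning environment matches → elsewhere allophone [f].
Occurrence 2 (position 4): no conditioning environment matches → elsewhere allophone [f].
Occurrence 3 (position 6): no conditioning environment matches → elsewhere allophone [f].
Occurrence 4 (position 9): immediately before a stressed vowel → [ɸ].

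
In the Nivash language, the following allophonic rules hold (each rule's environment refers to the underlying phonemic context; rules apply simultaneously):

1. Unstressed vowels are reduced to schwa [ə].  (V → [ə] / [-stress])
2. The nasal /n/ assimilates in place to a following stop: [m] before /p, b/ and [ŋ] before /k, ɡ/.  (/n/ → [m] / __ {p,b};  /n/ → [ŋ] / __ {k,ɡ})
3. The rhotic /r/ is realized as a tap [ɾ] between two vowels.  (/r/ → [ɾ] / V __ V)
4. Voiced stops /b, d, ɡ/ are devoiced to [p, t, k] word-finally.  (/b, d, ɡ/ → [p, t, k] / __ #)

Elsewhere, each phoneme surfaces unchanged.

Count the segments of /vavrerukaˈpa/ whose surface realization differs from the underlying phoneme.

5

Segments that undergo a rule: /a/ → [ə] (rule 1); /e/ → [ə] (rule 1); /r/ → [ɾ] (rule 3); /u/ → [ə] (rule 1); /a/ → [ə] (rule 1).
All other segments surface unchanged.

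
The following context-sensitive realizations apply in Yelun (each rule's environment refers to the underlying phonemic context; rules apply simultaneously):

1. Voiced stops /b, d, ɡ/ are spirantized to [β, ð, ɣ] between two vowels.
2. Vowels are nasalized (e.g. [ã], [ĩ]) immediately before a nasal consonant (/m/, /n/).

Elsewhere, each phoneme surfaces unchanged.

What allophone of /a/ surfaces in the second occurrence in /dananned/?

[ã]

/a/ meets the environment for rule 2 (before a nasal consonant) → [ã].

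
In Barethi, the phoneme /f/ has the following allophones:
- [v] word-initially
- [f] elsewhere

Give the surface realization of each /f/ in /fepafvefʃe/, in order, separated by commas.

[v], [f], [f]

Occurrence 1 (position 1): word-initially → [v].
Occurrence 2 (position 5): no conditioning environment matches → elsewhere allophone [f].
Occurrence 3 (position 8): no conditioning environment matches → elsewhere allophone [f].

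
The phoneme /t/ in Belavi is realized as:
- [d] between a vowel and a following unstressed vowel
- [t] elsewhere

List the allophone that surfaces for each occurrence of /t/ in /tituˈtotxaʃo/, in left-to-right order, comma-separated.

[t], [d], [t], [t]

Occurrence 1 (position 1): no conditioning environment matches → elsewhere allophone [t].
Occurrence 2 (position 3): between a vowel and a following unstressed vowel → [d].
Occurrence 3 (position 5): no conditioning environment matches → elsewhere allophone [t].
Occurrence 4 (position 7): no conditioning environment matches → elsewhere allophone [t].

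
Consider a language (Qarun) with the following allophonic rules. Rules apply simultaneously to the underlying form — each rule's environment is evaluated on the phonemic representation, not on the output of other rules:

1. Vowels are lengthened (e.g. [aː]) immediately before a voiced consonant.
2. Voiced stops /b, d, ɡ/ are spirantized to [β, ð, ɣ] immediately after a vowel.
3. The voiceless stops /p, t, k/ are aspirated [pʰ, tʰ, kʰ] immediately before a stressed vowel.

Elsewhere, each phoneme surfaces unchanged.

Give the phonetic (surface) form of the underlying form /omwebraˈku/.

Rule 1 applies to /o/ (word-initial: before a voiced consonant) → [oː].
/m/ stays [m].
/w/ (between /m/ and /e/) is unaffected → [w].
/e/ meets the environment for rule 1 (before a voiced consonant) → [eː].
/b/ (between /e/ and /r/) occurs immediately after a vowel → [β] by rule 2.
/r/ (between /b/ and /a/) is unaffected → [r].
/a/ — between /r/ and /k/; rule 1 does not apply here → [a].
/k/ (between /a/ and /u/): immediately before a stressed vowel, so rule 3 applies → [kʰ].
/u/ (word-final) fails the environment for rule 1, so it stays [u].

[oːmweːβraˈkʰu]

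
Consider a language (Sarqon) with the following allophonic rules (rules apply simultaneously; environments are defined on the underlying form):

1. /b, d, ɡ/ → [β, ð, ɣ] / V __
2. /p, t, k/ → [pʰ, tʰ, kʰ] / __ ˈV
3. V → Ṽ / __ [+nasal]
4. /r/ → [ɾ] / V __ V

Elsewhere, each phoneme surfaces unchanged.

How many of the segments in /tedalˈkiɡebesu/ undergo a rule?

4

Segments that undergo a rule: /d/ → [ð] (rule 1); /k/ → [kʰ] (rule 2); /ɡ/ → [ɣ] (rule 1); /b/ → [β] (rule 1).
All other segments surface unchanged.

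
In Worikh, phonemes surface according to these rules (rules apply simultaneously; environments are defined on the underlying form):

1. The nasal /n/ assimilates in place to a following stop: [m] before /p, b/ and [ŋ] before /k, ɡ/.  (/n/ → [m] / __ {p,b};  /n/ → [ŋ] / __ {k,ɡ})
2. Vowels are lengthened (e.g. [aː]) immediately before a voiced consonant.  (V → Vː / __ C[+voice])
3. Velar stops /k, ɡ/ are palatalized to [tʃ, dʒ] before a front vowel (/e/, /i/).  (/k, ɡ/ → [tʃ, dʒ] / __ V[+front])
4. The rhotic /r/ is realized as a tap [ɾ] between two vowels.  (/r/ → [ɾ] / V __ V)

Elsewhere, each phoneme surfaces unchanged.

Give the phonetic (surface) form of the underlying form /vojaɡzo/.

[voːjaːɡzo]

/v/ stays [v].
Rule 2 applies to /o/ (between /v/ and /j/: before a voiced consonant) → [oː].
/j/ (between /o/ and /a/) is unaffected → [j].
/a/ (between /j/ and /ɡ/) occurs before a voiced consonant → [aː] by rule 2.
/ɡ/ (between /a/ and /z/): rule 3 targets it, but not before a front vowel → unchanged [ɡ].
/z/ — not in any rule's target class → [z].
/o/ — word-final; rule 2 does not apply here → [o].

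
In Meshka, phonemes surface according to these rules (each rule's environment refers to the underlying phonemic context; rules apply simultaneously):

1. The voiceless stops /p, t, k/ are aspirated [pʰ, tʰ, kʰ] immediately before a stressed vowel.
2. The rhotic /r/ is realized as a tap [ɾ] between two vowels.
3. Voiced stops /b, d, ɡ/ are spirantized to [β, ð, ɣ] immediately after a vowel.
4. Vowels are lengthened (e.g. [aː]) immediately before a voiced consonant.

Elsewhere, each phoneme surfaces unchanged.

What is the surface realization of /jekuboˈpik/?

[jekuːβoˈpʰik]

/e/ — between /j/ and /k/; rule 4 does not apply here → [e].
/k/ (between /e/ and /u/): rule 1 targets it, but not immediately before a stressed vowel → unchanged [k].
/u/ — between /k/ and /b/, before a voiced consonant — surfaces as [uː] (rule 4).
/b/ — between /u/ and /o/, immediately after a vowel — surfaces as [β] (rule 3).
/o/ — between /b/ and /p/; rule 4 does not apply here → [o].
Rule 1 applies to /p/ (between /o/ and /i/: immediately before a stressed vowel) → [pʰ].
/i/ (between /p/ and /k/): rule 4 targets it, but not before a voiced consonant → unchanged [i].
/k/ — word-final; rule 1 does not apply here → [k].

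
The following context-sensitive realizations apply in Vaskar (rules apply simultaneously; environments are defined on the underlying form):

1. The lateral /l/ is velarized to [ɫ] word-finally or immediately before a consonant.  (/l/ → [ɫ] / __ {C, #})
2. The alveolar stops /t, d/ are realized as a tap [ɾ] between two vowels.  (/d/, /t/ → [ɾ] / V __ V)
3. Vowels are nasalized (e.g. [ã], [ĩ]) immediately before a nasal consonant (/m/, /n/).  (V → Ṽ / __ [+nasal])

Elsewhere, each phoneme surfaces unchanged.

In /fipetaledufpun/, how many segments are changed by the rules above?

3

Segments that undergo a rule: /t/ → [ɾ] (rule 2); /d/ → [ɾ] (rule 2); /u/ → [ũ] (rule 3).
All other segments surface unchanged.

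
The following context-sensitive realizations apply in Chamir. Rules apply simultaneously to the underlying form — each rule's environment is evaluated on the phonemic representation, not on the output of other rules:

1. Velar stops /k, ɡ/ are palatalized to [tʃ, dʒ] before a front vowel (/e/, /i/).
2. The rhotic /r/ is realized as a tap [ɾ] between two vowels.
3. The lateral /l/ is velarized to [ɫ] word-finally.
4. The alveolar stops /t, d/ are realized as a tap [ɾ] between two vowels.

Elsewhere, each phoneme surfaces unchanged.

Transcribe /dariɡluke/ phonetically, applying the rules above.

/d/ (word-initial): rule 4 targets it, but not between two vowels → unchanged [d].
/a/ (between /d/ and /r/): no rule targets it → [a].
/r/ (between /a/ and /i/) occurs between two vowels → [ɾ] by rule 2.
/i/ — not in any rule's target class → [i].
/ɡ/ (between /i/ and /l/): rule 1 targets it, but not before a front vowel → unchanged [ɡ].
/l/ (between /ɡ/ and /u/): rule 3 targets it, but not word-finally → unchanged [l].
/u/ (between /l/ and /k/): no rule targets it → [u].
/k/ meets the environment for rule 1 (before a front vowel) → [tʃ].
/e/ (word-final): no rule targets it → [e].

[daɾiɡlutʃe]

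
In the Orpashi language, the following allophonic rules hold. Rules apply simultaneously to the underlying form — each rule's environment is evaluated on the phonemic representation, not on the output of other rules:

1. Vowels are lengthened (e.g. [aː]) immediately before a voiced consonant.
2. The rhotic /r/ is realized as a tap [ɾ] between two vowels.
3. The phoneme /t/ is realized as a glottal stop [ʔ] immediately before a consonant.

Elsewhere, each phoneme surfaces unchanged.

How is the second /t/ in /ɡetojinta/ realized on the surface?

/t/ (between /n/ and /a/) is in the target of rule 3 but the environment (immediately before a consonant) is not met → [t].

[t]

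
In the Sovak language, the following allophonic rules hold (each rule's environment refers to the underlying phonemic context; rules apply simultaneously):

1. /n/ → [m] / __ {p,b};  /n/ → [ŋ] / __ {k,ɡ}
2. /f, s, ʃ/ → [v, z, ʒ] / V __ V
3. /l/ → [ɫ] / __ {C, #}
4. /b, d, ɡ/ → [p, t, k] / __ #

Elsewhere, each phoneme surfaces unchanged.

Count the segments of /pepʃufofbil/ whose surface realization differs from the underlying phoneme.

Segments that undergo a rule: /f/ → [v] (rule 2); /l/ → [ɫ] (rule 3).
All other segments surface unchanged.

2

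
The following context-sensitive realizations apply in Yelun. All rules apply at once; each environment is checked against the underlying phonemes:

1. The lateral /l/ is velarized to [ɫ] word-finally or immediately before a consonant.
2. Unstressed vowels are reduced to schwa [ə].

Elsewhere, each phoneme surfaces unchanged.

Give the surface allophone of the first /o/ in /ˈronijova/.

/o/ — between /r/ and /n/; rule 2 does not apply here → [o].

[o]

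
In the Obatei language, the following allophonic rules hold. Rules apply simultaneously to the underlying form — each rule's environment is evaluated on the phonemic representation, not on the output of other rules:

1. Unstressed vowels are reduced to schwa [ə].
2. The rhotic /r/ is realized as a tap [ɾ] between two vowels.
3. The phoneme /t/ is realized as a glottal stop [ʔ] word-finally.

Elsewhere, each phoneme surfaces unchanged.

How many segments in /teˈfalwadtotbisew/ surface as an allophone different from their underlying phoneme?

Segments that undergo a rule: /e/ → [ə] (rule 1); /a/ → [ə] (rule 1); /o/ → [ə] (rule 1); /i/ → [ə] (rule 1); /e/ → [ə] (rule 1).
All other segments surface unchanged.

5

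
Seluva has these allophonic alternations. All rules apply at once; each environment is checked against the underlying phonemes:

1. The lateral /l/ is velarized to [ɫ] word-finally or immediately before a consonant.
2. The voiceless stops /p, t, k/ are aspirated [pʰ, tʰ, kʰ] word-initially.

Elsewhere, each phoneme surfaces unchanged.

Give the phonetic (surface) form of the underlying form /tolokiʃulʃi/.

[tʰolokiʃuɫʃi]

Rule 2 applies to /t/ (word-initial: word-initially) → [tʰ].
/o/ (between /t/ and /l/) is unaffected → [o].
/l/ (between /o/ and /o/) fails the environment for rule 1, so it stays [l].
/o/ (between /l/ and /k/) is unaffected → [o].
/k/ (between /o/ and /i/): rule 2 targets it, but not word-initially → unchanged [k].
/i/ (between /k/ and /ʃ/): no rule targets it → [i].
/ʃ/ (between /i/ and /u/): no rule targets it → [ʃ].
/u/ — not in any rule's target class → [u].
/l/ (between /u/ and /ʃ/) occurs word-finally or immediately before a consonant → [ɫ] by rule 1.
/ʃ/ (between /l/ and /i/) is unaffected → [ʃ].
/i/ — not in any rule's target class → [i].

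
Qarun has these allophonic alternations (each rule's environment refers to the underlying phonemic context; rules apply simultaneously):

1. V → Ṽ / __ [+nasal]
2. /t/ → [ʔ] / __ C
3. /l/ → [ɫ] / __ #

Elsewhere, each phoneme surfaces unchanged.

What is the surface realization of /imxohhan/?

[ĩmxohhãn]

/i/ — word-initial, before a nasal consonant — surfaces as [ĩ] (rule 1).
/m/ (between /i/ and /x/) is unaffected → [m].
/x/ — not in any rule's target class → [x].
/o/ (between /x/ and /h/): rule 1 targets it, but not before a nasal consonant → unchanged [o].
/h/ — not in any rule's target class → [h].
/h/ stays [h].
Rule 1 applies to /a/ (between /h/ and /n/: before a nasal consonant) → [ã].
/n/ (word-final): no rule targets it → [n].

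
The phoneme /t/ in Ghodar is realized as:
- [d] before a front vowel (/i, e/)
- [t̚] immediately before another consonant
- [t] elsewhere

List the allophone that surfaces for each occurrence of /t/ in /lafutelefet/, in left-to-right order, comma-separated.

Occurrence 1 (position 5): before a front vowel (/i, e/) → [d].
Occurrence 2 (position 11): no conditioning environment matches → elsewhere allophone [t].

[d], [t]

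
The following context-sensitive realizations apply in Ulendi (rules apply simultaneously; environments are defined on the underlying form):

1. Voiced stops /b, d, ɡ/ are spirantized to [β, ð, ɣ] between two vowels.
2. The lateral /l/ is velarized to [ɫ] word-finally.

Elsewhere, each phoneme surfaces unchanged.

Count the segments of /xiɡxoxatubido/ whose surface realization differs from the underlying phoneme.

2

Segments that undergo a rule: /b/ → [β] (rule 1); /d/ → [ð] (rule 1).
All other segments surface unchanged.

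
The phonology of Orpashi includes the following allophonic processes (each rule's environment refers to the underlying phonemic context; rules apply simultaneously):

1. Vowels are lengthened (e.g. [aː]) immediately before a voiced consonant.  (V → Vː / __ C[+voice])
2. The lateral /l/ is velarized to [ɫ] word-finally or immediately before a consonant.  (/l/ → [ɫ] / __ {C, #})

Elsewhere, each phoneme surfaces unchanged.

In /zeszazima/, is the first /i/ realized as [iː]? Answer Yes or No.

/i/ meets the environment for rule 1 (before a voiced consonant) → [iː].
The actual realization is [iː], which matches [iː].

Yes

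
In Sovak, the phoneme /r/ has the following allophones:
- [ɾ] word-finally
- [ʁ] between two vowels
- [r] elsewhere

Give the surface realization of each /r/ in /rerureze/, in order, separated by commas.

[r], [ʁ], [ʁ]

Occurrence 1 (position 1): no conditioning environment matches → elsewhere allophone [r].
Occurrence 2 (position 3): between two vowels → [ʁ].
Occurrence 3 (position 5): between two vowels → [ʁ].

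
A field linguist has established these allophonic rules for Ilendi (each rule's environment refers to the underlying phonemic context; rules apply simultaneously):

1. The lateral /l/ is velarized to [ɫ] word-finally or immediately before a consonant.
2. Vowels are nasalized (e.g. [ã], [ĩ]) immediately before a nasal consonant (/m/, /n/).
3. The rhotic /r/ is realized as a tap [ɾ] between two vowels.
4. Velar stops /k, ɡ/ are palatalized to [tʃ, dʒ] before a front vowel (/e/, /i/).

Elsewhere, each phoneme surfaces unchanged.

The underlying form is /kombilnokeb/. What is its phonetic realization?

[kõmbiɫnotʃeb]

/k/ — word-initial; rule 4 does not apply here → [k].
/o/ — between /k/ and /m/, before a nasal consonant — surfaces as [õ] (rule 2).
/m/ stays [m].
/b/ stays [b].
/i/ (between /b/ and /l/) is in the target of rule 2 but the environment (before a nasal consonant) is not met → [i].
Rule 1 applies to /l/ (between /i/ and /n/: word-finally or immediately before a consonant) → [ɫ].
/n/ — not in any rule's target class → [n].
/o/ (between /n/ and /k/): rule 2 targets it, but not before a nasal consonant → unchanged [o].
/k/ — between /o/ and /e/, before a front vowel — surfaces as [tʃ] (rule 4).
/e/ (between /k/ and /b/) fails the environment for rule 2, so it stays [e].
/b/ — not in any rule's target class → [b].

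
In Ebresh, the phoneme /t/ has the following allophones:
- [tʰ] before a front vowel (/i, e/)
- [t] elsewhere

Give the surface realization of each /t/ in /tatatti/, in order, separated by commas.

Occurrence 1 (position 1): no conditioning environment matches → elsewhere allophone [t].
Occurrence 2 (position 3): no conditioning environment matches → elsewhere allophone [t].
Occurrence 3 (position 5): no conditioning environment matches → elsewhere allophone [t].
Occurrence 4 (position 6): before a front vowel (/i, e/) → [tʰ].

[t], [t], [t], [tʰ]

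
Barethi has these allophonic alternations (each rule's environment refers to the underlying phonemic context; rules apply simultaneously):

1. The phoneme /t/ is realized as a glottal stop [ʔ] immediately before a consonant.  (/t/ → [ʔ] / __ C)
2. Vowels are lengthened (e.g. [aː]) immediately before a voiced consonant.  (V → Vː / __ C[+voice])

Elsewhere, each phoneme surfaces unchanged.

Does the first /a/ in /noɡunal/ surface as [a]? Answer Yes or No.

No

/a/ — between /n/ and /l/, before a voiced consonant — surfaces as [aː] (rule 2).
The actual realization is [aː], not [a].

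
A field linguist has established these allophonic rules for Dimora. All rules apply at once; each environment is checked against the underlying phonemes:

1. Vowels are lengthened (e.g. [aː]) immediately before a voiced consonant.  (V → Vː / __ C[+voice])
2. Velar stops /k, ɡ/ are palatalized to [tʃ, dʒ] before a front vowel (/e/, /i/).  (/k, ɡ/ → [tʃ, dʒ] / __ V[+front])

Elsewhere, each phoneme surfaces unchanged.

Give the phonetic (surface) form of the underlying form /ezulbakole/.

[eːzuːlbakoːle]

/e/ — word-initial, before a voiced consonant — surfaces as [eː] (rule 1).
/u/ (between /z/ and /l/) occurs before a voiced consonant → [uː] by rule 1.
/a/ — between /b/ and /k/; rule 1 does not apply here → [a].
/k/ — between /a/ and /o/; rule 2 does not apply here → [k].
Rule 1 applies to /o/ (between /k/ and /l/: before a voiced consonant) → [oː].
/e/ (word-final) is in the target of rule 1 but the environment (before a voiced consonant) is not met → [e].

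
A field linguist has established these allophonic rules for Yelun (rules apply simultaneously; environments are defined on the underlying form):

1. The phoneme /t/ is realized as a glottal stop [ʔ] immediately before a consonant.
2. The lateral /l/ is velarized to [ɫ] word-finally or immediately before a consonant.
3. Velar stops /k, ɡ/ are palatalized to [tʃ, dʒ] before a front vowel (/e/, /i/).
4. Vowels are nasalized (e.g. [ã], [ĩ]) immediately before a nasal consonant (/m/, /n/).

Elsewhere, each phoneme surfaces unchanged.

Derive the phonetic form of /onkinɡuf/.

[õntʃĩnɡuf]

Rule 4 applies to /o/ (word-initial: before a nasal consonant) → [õ].
/n/ (between /o/ and /k/) is unaffected → [n].
/k/ — between /n/ and /i/, before a front vowel — surfaces as [tʃ] (rule 3).
/i/ meets the environment for rule 4 (before a nasal consonant) → [ĩ].
/n/ (between /i/ and /ɡ/): no rule targets it → [n].
/ɡ/ (between /n/ and /u/): rule 3 targets it, but not before a front vowel → unchanged [ɡ].
/u/ (between /ɡ/ and /f/): rule 4 targets it, but not before a nasal consonant → unchanged [u].
/f/ (word-final): no rule targets it → [f].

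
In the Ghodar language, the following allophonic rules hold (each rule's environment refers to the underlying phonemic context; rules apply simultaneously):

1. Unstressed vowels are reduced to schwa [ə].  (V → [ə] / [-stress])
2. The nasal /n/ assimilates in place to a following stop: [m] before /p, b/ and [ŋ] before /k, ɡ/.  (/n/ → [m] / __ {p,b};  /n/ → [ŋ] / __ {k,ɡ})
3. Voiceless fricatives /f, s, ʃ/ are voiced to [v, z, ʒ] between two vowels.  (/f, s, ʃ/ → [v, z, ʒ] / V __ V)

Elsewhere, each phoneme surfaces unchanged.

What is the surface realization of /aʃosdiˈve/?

[əʒəsdəˈve]

/a/ meets the environment for rule 1 (in an unstressed syllable) → [ə].
/ʃ/ — between /a/ and /o/, between two vowels — surfaces as [ʒ] (rule 3).
/o/ (between /ʃ/ and /s/): in an unstressed syllable, so rule 1 applies → [ə].
/s/ (between /o/ and /d/): rule 3 targets it, but not between two vowels → unchanged [s].
/d/ (between /s/ and /i/) is unaffected → [d].
/i/ (between /d/ and /v/) occurs in an unstressed syllable → [ə] by rule 1.
/v/ (between /i/ and /e/): no rule targets it → [v].
/e/ (word-final) fails the environment for rule 1, so it stays [e].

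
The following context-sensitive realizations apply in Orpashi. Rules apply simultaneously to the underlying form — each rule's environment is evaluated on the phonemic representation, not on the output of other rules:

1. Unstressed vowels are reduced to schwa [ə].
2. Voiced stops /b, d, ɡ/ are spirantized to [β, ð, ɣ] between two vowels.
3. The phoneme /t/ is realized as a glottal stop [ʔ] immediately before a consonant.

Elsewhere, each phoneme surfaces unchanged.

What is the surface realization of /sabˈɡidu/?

[səbˈɡiðə]

/s/ — not in any rule's target class → [s].
/a/ (between /s/ and /b/): in an unstressed syllable, so rule 1 applies → [ə].
/b/ (between /a/ and /ɡ/) is in the target of rule 2 but the environment (between two vowels) is not met → [b].
/ɡ/ (between /b/ and /i/) fails the environment for rule 2, so it stays [ɡ].
/i/ (between /ɡ/ and /d/) is in the target of rule 1 but the environment (in an unstressed syllable) is not met → [i].
/d/ (between /i/ and /u/) occurs between two vowels → [ð] by rule 2.
Rule 1 applies to /u/ (word-final: in an unstressed syllable) → [ə].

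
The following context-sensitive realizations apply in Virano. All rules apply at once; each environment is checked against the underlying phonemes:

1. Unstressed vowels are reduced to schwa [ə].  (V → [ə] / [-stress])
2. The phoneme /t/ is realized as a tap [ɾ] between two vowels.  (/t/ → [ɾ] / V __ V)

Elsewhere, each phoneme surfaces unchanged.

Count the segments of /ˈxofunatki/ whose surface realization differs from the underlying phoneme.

3

Segments that undergo a rule: /u/ → [ə] (rule 1); /a/ → [ə] (rule 1); /i/ → [ə] (rule 1).
All other segments surface unchanged.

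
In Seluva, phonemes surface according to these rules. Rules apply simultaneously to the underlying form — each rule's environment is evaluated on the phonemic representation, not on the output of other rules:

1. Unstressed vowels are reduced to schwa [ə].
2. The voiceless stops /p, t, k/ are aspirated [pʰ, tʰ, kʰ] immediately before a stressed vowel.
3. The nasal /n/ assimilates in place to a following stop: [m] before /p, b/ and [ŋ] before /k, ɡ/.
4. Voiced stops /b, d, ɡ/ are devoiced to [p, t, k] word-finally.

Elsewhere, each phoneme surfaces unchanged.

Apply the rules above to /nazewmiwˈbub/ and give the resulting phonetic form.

[nəzəwməwˈbup]

/n/ — word-initial; rule 3 does not apply here → [n].
/a/ (between /n/ and /z/): in an unstressed syllable, so rule 1 applies → [ə].
/z/ stays [z].
/e/ meets the environment for rule 1 (in an unstressed syllable) → [ə].
/w/ (between /e/ and /m/): no rule targets it → [w].
/m/ — not in any rule's target class → [m].
/i/ — between /m/ and /w/, in an unstressed syllable — surfaces as [ə] (rule 1).
/w/ (between /i/ and /b/): no rule targets it → [w].
/b/ (between /w/ and /u/): rule 4 targets it, but not word-finally → unchanged [b].
/u/ (between /b/ and /b/): rule 1 targets it, but not in an unstressed syllable → unchanged [u].
/b/ meets the environment for rule 4 (word-finally) → [p].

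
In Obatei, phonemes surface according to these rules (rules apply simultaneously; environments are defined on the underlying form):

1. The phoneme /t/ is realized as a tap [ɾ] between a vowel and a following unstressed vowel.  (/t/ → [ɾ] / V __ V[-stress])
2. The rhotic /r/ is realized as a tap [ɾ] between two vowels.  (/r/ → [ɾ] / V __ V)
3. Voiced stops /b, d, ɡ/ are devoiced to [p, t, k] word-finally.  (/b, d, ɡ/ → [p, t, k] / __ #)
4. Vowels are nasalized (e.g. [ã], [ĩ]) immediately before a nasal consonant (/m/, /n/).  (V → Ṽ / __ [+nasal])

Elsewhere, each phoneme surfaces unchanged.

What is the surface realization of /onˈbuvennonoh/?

[õnˈbuvẽnnõnoh]

/o/ (word-initial): before a nasal consonant, so rule 4 applies → [õ].
/n/ — not in any rule's target class → [n].
/b/ (between /n/ and /u/): rule 3 targets it, but not word-finally → unchanged [b].
/u/ (between /b/ and /v/) fails the environment for rule 4, so it stays [u].
/v/ (between /u/ and /e/) is unaffected → [v].
/e/ (between /v/ and /n/): before a nasal consonant, so rule 4 applies → [ẽ].
/n/ — not in any rule's target class → [n].
/n/ (between /n/ and /o/): no rule targets it → [n].
Rule 4 applies to /o/ (between /n/ and /n/: before a nasal consonant) → [õ].
/n/ — not in any rule's target class → [n].
/o/ (between /n/ and /h/) fails the environment for rule 4, so it stays [o].
/h/ — not in any rule's target class → [h].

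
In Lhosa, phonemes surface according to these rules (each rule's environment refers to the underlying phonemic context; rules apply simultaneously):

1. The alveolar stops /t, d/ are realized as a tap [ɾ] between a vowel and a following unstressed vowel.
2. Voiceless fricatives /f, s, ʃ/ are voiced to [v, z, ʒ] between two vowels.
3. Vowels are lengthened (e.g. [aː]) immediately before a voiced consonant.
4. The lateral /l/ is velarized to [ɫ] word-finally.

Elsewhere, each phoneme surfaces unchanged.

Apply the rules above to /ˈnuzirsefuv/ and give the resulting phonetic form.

Rule 3 applies to /u/ (between /n/ and /z/: before a voiced consonant) → [uː].
Rule 3 applies to /i/ (between /z/ and /r/: before a voiced consonant) → [iː].
/s/ — between /r/ and /e/; rule 2 does not apply here → [s].
/e/ (between /s/ and /f/) fails the environment for rule 3, so it stays [e].
/f/ meets the environment for rule 2 (between two vowels) → [v].
/u/ (between /f/ and /v/): before a voiced consonant, so rule 3 applies → [uː].

[ˈnuːziːrsevuːv]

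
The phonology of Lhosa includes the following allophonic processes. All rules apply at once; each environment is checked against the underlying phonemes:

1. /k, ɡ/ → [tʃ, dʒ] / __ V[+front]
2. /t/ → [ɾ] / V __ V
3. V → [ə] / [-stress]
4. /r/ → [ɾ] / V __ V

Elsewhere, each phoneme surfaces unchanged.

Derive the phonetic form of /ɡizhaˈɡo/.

[dʒəzhəˈɡo]

/ɡ/ (word-initial): before a front vowel, so rule 1 applies → [dʒ].
/i/ — between /ɡ/ and /z/, in an unstressed syllable — surfaces as [ə] (rule 3).
/a/ (between /h/ and /ɡ/): in an unstressed syllable, so rule 3 applies → [ə].
/ɡ/ — between /a/ and /o/; rule 1 does not apply here → [ɡ].
/o/ — word-final; rule 3 does not apply here → [o].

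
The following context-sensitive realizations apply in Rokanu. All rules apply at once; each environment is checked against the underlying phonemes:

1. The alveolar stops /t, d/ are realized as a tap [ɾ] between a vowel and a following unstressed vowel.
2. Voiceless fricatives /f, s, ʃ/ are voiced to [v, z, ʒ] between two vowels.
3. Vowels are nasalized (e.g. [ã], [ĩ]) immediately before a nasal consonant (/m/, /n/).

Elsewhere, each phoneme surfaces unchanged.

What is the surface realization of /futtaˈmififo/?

[futtãˈmivivo]

/f/ (word-initial): rule 2 targets it, but not between two vowels → unchanged [f].
/u/ — between /f/ and /t/; rule 3 does not apply here → [u].
/t/ (between /u/ and /t/) fails the environment for rule 1, so it stays [t].
/t/ (between /t/ and /a/) fails the environment for rule 1, so it stays [t].
/a/ (between /t/ and /m/) occurs before a nasal consonant → [ã] by rule 3.
/m/ (between /a/ and /i/): no rule targets it → [m].
/i/ — between /m/ and /f/; rule 3 does not apply here → [i].
/f/ (between /i/ and /i/) occurs between two vowels → [v] by rule 2.
/i/ (between /f/ and /f/) is in the target of rule 3 but the environment (before a nasal consonant) is not met → [i].
/f/ meets the environment for rule 2 (between two vowels) → [v].
/o/ (word-final): rule 3 targets it, but not before a nasal consonant → unchanged [o].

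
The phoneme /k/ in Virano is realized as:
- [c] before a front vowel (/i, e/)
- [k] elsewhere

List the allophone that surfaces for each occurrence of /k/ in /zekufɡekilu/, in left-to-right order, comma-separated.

[k], [c]

Occurrence 1 (position 3): no conditioning environment matches → elsewhere allophone [k].
Occurrence 2 (position 8): before a front vowel → [c].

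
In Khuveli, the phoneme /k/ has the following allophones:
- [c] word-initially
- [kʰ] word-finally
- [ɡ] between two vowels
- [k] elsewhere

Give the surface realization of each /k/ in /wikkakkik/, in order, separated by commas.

Occurrence 1 (position 3): no conditioning environment matches → elsewhere allophone [k].
Occurrence 2 (position 4): no conditioning environment matches → elsewhere allophone [k].
Occurrence 3 (position 6): no conditioning environment matches → elsewhere allophone [k].
Occurrence 4 (position 7): no conditioning environment matches → elsewhere allophone [k].
Occurrence 5 (position 9): word-finally → [kʰ].

[k], [k], [k], [k], [kʰ]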